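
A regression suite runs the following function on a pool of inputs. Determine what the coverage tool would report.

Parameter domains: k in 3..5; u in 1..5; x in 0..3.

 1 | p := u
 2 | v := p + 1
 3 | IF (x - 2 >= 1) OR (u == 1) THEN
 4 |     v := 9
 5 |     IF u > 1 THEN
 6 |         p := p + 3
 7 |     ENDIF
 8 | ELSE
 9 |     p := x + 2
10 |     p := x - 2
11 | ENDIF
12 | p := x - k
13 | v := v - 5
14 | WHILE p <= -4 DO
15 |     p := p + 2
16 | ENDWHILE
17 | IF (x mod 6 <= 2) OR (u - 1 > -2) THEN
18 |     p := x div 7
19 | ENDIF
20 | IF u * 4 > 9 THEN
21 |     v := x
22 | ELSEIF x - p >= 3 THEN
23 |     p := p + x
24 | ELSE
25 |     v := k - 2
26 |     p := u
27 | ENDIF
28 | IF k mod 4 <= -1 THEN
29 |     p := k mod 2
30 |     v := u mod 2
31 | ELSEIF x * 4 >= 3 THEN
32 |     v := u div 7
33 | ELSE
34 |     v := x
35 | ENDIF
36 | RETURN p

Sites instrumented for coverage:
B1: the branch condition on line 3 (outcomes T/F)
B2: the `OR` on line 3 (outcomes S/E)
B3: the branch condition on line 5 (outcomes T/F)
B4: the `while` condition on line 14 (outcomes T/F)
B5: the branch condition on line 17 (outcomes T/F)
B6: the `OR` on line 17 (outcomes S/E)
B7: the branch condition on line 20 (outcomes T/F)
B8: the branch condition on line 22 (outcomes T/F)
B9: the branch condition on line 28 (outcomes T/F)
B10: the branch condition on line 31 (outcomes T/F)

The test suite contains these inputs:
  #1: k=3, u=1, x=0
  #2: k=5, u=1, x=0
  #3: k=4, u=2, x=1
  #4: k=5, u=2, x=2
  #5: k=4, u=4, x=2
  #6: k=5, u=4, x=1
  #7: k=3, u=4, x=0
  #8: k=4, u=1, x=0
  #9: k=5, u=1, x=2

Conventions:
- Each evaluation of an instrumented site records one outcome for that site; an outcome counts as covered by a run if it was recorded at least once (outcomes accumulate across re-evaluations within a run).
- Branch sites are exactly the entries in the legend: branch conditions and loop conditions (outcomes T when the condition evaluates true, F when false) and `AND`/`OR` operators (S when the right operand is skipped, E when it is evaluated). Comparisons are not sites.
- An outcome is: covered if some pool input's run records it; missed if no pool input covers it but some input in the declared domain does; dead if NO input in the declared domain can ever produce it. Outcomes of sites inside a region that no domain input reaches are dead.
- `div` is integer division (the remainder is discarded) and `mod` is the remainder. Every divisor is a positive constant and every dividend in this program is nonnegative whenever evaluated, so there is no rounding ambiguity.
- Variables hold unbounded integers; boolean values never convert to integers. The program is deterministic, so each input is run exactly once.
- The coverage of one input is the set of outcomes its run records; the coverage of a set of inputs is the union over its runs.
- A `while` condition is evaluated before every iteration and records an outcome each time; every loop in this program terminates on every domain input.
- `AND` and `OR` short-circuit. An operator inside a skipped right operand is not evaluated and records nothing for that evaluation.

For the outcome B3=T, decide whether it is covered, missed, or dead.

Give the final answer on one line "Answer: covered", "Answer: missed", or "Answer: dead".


no pool input records B3=T
but domain input (k=3, u=2, x=3) does record it -> reachable, so missed
Answer: missed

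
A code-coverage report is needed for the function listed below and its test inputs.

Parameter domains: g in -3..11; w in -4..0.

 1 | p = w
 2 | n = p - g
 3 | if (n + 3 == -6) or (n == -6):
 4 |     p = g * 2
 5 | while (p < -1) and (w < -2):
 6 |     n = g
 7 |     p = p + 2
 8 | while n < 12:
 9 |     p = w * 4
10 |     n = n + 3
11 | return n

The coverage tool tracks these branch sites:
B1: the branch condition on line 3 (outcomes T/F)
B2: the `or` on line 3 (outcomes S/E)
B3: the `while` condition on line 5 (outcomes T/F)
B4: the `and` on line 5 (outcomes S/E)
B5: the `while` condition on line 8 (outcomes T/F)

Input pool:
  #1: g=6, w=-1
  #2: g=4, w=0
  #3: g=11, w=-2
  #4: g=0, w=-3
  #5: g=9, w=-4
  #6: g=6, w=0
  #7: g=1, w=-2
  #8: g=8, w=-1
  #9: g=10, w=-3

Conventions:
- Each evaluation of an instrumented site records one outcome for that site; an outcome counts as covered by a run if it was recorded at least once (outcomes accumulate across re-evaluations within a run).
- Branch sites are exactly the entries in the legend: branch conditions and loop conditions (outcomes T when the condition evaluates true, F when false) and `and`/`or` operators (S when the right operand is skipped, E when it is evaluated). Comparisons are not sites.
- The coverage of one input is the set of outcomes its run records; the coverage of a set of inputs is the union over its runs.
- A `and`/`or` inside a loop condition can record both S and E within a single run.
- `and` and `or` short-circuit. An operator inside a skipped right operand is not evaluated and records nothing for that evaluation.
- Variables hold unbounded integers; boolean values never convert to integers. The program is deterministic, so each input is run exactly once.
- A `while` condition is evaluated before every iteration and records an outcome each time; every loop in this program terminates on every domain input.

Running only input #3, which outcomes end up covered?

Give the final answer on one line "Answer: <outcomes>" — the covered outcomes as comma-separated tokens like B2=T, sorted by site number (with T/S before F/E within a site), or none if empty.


Simulating input #3 (g=11, w=-2) step by step:
  B2->E, B1->F, B4->E, B3->F, B5->T, B5->T, B5->T, B5->T, B5->T, B5->T
  B5->T, B5->T, B5->T, B5->F
distinct outcomes covered: B1=F, B2=E, B3=F, B4=E, B5=T, B5=F
Answer: B1=F, B2=E, B3=F, B4=E, B5=T, B5=F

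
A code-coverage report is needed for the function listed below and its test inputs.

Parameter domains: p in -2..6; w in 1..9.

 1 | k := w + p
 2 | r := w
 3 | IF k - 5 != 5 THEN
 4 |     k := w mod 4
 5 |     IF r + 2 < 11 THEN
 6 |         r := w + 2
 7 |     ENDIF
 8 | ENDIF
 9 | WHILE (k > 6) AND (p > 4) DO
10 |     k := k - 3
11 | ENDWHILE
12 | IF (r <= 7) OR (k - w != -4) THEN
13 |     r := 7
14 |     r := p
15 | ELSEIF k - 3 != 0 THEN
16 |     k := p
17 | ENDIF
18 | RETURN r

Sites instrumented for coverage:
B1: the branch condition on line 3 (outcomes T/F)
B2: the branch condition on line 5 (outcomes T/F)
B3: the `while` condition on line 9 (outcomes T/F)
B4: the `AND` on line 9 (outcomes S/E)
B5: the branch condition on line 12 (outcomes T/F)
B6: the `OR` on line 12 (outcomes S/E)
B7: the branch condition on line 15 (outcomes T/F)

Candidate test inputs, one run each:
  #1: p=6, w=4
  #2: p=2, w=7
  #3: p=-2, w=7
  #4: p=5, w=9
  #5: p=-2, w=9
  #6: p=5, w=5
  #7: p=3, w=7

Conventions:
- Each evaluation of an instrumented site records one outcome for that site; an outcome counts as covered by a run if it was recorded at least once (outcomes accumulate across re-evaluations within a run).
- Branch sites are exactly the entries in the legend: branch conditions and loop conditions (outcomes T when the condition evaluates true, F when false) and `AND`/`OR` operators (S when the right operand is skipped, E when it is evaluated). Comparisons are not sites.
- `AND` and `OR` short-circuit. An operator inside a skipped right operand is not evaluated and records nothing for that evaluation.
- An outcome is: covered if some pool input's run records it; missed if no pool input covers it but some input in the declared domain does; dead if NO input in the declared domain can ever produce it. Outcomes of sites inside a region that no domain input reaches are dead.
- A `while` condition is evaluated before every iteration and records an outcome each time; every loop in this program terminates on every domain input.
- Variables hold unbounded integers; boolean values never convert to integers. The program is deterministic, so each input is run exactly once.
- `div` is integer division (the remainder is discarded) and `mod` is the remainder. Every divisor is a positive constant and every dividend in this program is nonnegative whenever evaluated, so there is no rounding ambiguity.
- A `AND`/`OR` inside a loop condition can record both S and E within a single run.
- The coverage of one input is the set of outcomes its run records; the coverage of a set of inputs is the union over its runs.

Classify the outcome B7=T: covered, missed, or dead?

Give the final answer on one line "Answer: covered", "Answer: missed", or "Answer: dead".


no pool input records B7=T
but domain input (p=-2, w=6) does record it -> reachable, so missed
Answer: missed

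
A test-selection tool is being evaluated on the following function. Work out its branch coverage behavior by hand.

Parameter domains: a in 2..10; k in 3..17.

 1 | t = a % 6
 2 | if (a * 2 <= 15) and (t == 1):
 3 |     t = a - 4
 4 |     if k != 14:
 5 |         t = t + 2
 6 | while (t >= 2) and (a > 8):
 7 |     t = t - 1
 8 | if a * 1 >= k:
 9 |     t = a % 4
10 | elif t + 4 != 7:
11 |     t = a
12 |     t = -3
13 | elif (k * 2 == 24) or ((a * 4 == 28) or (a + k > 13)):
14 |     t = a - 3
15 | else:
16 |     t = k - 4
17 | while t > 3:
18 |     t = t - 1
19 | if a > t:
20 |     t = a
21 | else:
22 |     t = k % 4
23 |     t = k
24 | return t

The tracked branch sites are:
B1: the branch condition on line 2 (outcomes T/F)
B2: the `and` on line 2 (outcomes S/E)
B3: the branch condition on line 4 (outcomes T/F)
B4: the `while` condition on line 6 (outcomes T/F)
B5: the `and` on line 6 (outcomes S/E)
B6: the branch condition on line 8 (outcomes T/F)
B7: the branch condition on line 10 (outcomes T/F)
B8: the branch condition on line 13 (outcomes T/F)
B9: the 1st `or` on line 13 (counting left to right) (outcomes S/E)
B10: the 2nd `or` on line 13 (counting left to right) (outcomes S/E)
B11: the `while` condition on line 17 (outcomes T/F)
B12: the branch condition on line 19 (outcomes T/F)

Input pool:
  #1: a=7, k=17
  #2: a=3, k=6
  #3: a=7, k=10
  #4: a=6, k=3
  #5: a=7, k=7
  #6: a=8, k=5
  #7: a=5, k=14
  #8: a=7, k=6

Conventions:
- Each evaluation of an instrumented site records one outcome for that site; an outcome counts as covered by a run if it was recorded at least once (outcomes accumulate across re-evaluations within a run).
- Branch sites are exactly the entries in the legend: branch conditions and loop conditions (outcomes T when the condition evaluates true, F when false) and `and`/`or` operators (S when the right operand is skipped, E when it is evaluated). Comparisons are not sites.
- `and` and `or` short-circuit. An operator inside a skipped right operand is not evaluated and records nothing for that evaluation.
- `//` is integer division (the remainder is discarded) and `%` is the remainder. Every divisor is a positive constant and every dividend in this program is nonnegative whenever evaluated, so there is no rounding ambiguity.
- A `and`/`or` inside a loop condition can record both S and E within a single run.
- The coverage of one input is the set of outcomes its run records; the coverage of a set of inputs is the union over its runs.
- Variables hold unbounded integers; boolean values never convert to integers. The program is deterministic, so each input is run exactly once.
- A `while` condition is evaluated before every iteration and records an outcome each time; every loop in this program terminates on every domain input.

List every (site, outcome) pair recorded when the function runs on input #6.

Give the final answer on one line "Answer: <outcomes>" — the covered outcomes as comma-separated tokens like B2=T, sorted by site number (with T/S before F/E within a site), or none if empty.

Simulating input #6 (a=8, k=5) step by step:
  B2->S, B1->F, B5->E, B4->F, B6->T, B11->F, B12->T
distinct outcomes covered: B1=F, B2=S, B4=F, B5=E, B6=T, B11=F, B12=T

Answer: B1=F, B2=S, B4=F, B5=E, B6=T, B11=F, B12=T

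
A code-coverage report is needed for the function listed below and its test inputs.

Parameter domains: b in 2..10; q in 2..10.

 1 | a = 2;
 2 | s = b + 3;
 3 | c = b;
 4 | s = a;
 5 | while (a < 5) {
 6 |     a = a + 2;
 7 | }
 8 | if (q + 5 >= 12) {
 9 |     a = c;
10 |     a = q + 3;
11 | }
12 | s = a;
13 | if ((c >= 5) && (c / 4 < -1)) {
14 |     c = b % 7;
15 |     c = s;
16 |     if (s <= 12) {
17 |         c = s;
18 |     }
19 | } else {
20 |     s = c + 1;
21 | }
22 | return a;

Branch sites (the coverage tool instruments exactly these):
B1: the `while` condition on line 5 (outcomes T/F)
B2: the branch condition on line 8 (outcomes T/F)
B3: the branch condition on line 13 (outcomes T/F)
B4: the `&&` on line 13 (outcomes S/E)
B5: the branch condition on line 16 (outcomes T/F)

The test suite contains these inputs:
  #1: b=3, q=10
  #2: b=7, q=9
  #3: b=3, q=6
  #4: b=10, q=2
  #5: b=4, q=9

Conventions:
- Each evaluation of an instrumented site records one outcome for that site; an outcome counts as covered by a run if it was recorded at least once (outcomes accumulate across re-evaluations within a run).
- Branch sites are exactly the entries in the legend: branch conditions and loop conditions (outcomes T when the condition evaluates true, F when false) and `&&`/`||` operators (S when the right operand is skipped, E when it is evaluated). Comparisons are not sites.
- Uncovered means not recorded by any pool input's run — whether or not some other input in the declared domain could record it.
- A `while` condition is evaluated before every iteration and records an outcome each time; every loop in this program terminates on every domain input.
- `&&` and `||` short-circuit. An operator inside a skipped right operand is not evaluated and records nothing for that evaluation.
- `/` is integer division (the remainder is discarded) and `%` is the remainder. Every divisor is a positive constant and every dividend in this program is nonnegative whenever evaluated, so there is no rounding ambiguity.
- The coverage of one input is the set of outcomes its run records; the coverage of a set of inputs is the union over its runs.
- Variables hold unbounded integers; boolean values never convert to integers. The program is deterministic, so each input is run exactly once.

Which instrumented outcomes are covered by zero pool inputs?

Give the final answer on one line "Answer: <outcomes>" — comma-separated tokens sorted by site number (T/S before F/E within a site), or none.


test 1 (b=3, q=10) fires B1->T, B1->T, B1->F, B2->T, B4->S, B3->F; hits B1=T, B1=F, B2=T, B3=F, B4=S
test 2 (b=7, q=9) fires B1->T, B1->T, B1->F, B2->T, B4->E, B3->F; hits B1=T, B1=F, B2=T, B3=F, B4=E
test 3 (b=3, q=6) fires B1->T, B1->T, B1->F, B2->F, B4->S, B3->F; hits B1=T, B1=F, B2=F, B3=F, B4=S
test 4 (b=10, q=2) fires B1->T, B1->T, B1->F, B2->F, B4->E, B3->F; hits B1=T, B1=F, B2=F, B3=F, B4=E
test 5 (b=4, q=9) fires B1->T, B1->T, B1->F, B2->T, B4->S, B3->F; hits B1=T, B1=F, B2=T, B3=F, B4=S
union over the pool: B1=T, B1=F, B2=T, B2=F, B3=F, B4=S, B4=E
uncovered (3 of 10): B3=T, B5=T, B5=F
Answer: B3=T, B5=T, B5=F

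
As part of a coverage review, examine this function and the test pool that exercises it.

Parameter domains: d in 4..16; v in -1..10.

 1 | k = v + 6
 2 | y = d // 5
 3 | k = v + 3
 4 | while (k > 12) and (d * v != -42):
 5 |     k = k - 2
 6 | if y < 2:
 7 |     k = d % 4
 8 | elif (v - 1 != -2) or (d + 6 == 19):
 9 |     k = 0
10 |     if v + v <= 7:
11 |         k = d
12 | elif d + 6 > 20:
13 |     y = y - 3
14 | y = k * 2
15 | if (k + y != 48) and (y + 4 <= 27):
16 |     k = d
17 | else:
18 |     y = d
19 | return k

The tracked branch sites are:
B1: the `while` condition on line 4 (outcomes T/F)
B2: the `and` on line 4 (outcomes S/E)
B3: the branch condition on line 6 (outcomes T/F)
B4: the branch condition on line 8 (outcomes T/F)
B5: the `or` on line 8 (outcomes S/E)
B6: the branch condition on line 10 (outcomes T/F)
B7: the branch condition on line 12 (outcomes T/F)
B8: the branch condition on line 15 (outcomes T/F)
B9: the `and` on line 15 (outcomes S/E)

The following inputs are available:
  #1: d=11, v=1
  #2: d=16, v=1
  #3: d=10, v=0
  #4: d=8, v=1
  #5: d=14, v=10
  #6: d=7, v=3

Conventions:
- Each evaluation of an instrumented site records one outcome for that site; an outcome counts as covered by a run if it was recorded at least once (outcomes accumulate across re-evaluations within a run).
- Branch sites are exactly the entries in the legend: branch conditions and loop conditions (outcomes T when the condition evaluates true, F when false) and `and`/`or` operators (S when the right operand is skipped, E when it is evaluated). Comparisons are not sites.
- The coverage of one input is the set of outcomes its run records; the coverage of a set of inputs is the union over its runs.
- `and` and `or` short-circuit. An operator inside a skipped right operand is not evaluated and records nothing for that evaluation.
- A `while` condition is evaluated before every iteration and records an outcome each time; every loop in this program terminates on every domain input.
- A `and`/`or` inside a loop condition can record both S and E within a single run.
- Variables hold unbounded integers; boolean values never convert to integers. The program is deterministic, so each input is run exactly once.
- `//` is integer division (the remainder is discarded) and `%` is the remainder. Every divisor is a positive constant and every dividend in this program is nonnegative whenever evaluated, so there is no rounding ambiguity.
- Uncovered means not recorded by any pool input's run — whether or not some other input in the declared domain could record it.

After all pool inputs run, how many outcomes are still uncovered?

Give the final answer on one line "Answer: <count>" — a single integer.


run #1 (d=11, v=1) runs B2->S, B1->F, B3->F, B5->S, B4->T, B6->T, B9->E, B8->T; records B1=F, B2=S, B3=F, B4=T, B5=S, B6=T, B8=T, B9=E
run #2 (d=16, v=1) runs B2->S, B1->F, B3->F, B5->S, B4->T, B6->T, B9->S, B8->F; records B1=F, B2=S, B3=F, B4=T, B5=S, B6=T, B8=F, B9=S
run #3 (d=10, v=0) runs B2->S, B1->F, B3->F, B5->S, B4->T, B6->T, B9->E, B8->T; records B1=F, B2=S, B3=F, B4=T, B5=S, B6=T, B8=T, B9=E
run #4 (d=8, v=1) runs B2->S, B1->F, B3->T, B9->E, B8->T; records B1=F, B2=S, B3=T, B8=T, B9=E
run #5 (d=14, v=10) runs B2->E, B1->T, B2->S, B1->F, B3->F, B5->S, B4->T, B6->F, B9->E, B8->T; records B1=T, B1=F, B2=S, B2=E, B3=F, B4=T, B5=S, B6=F, B8=T, B9=E
run #6 (d=7, v=3) runs B2->S, B1->F, B3->T, B9->E, B8->T; records B1=F, B2=S, B3=T, B8=T, B9=E
union over the pool: B1=T, B1=F, B2=S, B2=E, B3=T, B3=F, B4=T, B5=S, B6=T, B6=F, B8=T, B8=F, B9=S, B9=E
uncovered (4 of 18): B4=F, B5=E, B7=T, B7=F
Answer: 4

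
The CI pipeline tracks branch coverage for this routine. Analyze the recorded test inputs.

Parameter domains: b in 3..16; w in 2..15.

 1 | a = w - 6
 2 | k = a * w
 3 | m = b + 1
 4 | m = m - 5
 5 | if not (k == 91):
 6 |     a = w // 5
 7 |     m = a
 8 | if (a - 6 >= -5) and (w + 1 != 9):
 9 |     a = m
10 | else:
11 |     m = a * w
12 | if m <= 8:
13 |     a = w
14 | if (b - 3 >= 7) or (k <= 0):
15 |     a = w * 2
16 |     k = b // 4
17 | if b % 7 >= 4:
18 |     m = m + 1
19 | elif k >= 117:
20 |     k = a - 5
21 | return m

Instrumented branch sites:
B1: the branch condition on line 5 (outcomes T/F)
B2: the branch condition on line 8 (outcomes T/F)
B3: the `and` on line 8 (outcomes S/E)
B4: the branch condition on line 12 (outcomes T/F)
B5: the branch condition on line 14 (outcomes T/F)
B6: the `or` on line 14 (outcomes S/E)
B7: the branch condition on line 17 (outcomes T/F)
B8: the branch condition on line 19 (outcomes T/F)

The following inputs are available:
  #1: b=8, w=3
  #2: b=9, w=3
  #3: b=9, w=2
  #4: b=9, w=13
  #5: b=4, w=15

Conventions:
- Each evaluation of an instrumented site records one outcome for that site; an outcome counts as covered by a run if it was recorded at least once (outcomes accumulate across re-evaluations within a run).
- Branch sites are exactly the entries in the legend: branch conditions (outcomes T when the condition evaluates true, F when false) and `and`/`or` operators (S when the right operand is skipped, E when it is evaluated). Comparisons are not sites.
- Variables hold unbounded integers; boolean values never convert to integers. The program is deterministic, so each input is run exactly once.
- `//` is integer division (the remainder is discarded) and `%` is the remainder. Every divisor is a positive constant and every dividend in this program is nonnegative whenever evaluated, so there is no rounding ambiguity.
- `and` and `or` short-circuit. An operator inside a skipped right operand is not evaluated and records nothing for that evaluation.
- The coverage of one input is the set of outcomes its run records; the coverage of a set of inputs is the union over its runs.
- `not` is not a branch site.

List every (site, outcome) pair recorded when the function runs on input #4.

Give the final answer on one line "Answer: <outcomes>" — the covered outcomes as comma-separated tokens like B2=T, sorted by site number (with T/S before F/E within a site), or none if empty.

Event log for input #4 (b=9, w=13):
  B1->F, B3->E, B2->T, B4->T, B6->E, B5->F, B7->F, B8->F
deduplicating events, the covered set is: B1=F, B2=T, B3=E, B4=T, B5=F, B6=E, B7=F, B8=F

Answer: B1=F, B2=T, B3=E, B4=T, B5=F, B6=E, B7=F, B8=F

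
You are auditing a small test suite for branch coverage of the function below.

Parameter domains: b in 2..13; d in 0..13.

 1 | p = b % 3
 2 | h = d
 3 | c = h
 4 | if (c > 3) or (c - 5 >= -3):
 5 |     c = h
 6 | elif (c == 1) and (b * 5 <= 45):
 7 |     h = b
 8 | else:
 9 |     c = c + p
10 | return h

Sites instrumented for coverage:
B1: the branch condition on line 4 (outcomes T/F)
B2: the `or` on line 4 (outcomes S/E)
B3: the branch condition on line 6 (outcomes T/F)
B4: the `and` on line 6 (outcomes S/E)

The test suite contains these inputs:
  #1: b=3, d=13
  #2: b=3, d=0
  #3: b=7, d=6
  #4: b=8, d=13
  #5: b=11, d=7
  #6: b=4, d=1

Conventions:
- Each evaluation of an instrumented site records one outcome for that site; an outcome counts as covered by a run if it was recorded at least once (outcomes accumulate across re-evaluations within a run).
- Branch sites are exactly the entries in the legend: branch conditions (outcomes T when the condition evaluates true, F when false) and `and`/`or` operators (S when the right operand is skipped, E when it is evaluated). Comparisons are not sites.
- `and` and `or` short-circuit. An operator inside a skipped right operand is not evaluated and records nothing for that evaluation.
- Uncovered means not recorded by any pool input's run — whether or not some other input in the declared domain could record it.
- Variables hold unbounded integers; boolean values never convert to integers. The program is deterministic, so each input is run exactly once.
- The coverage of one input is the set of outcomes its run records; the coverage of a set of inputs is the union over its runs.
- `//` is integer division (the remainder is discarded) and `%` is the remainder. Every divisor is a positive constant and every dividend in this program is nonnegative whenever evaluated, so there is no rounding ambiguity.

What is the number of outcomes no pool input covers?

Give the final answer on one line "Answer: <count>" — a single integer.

#1 (b=3, d=13) -> B2->S, B1->T; covered: B1=T, B2=S
#2 (b=3, d=0) -> B2->E, B1->F, B4->S, B3->F; covered: B1=F, B2=E, B3=F, B4=S
#3 (b=7, d=6) -> B2->S, B1->T; covered: B1=T, B2=S
#4 (b=8, d=13) -> B2->S, B1->T; covered: B1=T, B2=S
#5 (b=11, d=7) -> B2->S, B1->T; covered: B1=T, B2=S
#6 (b=4, d=1) -> B2->E, B1->F, B4->E, B3->T; covered: B1=F, B2=E, B3=T, B4=E
union over the pool: B1=T, B1=F, B2=S, B2=E, B3=T, B3=F, B4=S, B4=E
uncovered (0 of 8): none

Answer: 0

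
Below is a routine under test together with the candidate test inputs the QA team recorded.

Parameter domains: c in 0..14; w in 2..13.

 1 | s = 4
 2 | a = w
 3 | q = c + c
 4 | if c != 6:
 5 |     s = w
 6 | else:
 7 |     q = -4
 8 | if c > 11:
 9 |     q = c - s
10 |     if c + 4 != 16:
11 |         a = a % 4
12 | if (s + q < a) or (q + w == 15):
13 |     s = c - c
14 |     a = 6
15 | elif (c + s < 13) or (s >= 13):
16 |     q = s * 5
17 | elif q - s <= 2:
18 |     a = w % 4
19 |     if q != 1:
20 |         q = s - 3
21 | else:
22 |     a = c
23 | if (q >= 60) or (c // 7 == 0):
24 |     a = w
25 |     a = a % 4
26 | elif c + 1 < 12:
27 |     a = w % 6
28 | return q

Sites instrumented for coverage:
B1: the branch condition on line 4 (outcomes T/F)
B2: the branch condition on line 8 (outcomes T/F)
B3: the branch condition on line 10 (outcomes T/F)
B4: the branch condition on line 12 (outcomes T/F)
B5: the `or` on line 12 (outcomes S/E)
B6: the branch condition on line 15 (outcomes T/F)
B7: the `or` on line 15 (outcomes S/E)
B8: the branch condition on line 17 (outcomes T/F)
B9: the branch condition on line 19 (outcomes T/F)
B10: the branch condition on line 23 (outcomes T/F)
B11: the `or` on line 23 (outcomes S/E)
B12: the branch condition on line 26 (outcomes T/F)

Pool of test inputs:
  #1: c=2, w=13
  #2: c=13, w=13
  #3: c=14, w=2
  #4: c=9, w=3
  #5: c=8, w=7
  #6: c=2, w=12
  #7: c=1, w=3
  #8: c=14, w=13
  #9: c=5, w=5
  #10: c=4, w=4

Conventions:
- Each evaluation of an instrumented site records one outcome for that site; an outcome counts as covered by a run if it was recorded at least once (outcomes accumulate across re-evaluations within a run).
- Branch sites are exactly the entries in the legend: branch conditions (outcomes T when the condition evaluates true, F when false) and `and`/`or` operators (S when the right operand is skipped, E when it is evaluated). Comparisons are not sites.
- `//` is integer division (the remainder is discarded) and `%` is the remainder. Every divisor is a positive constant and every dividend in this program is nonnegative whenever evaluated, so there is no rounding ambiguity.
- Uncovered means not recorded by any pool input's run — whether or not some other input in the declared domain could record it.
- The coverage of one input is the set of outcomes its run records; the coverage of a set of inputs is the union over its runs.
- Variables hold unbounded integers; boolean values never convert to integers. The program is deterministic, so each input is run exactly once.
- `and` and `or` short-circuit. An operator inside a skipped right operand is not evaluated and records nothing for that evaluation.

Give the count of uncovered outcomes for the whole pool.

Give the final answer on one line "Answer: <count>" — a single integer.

run #1 (c=2, w=13) runs B1->T, B2->F, B5->E, B4->F, B7->E, B6->T, B11->S, B10->T; records B1=T, B2=F, B4=F, B5=E, B6=T, B7=E, B10=T, B11=S
run #2 (c=13, w=13) runs B1->T, B2->T, B3->T, B5->E, B4->F, B7->E, B6->T, B11->S, B10->T; records B1=T, B2=T, B3=T, B4=F, B5=E, B6=T, B7=E, B10=T, B11=S
run #3 (c=14, w=2) runs B1->T, B2->T, B3->T, B5->E, B4->F, B7->E, B6->F, B8->F, B11->E, B10->F, B12->F; records B1=T, B2=T, B3=T, B4=F, B5=E, B6=F, B7=E, B8=F, B10=F, B11=E, B12=F
run #4 (c=9, w=3) runs B1->T, B2->F, B5->E, B4->F, B7->S, B6->T, B11->E, B10->F, B12->T; records B1=T, B2=F, B4=F, B5=E, B6=T, B7=S, B10=F, B11=E, B12=T
run #5 (c=8, w=7) runs B1->T, B2->F, B5->E, B4->F, B7->E, B6->F, B8->F, B11->E, B10->F, B12->T; records B1=T, B2=F, B4=F, B5=E, B6=F, B7=E, B8=F, B10=F, B11=E, B12=T
run #6 (c=2, w=12) runs B1->T, B2->F, B5->E, B4->F, B7->E, B6->F, B8->T, B9->T, B11->E, B10->T; records B1=T, B2=F, B4=F, B5=E, B6=F, B7=E, B8=T, B9=T, B10=T, B11=E
run #7 (c=1, w=3) runs B1->T, B2->F, B5->E, B4->F, B7->S, B6->T, B11->E, B10->T; records B1=T, B2=F, B4=F, B5=E, B6=T, B7=S, B10=T, B11=E
run #8 (c=14, w=13) runs B1->T, B2->T, B3->T, B5->E, B4->F, B7->E, B6->T, B11->S, B10->T; records B1=T, B2=T, B3=T, B4=F, B5=E, B6=T, B7=E, B10=T, B11=S
run #9 (c=5, w=5) runs B1->T, B2->F, B5->E, B4->T, B11->E, B10->T; records B1=T, B2=F, B4=T, B5=E, B10=T, B11=E
run #10 (c=4, w=4) runs B1->T, B2->F, B5->E, B4->F, B7->S, B6->T, B11->E, B10->T; records B1=T, B2=F, B4=F, B5=E, B6=T, B7=S, B10=T, B11=E
union over the pool: B1=T, B2=T, B2=F, B3=T, B4=T, B4=F, B5=E, B6=T, B6=F, B7=S, B7=E, B8=T, B8=F, B9=T, B10=T, B10=F, B11=S, B11=E, B12=T, B12=F
uncovered (4 of 24): B1=F, B3=F, B5=S, B9=F

Answer: 4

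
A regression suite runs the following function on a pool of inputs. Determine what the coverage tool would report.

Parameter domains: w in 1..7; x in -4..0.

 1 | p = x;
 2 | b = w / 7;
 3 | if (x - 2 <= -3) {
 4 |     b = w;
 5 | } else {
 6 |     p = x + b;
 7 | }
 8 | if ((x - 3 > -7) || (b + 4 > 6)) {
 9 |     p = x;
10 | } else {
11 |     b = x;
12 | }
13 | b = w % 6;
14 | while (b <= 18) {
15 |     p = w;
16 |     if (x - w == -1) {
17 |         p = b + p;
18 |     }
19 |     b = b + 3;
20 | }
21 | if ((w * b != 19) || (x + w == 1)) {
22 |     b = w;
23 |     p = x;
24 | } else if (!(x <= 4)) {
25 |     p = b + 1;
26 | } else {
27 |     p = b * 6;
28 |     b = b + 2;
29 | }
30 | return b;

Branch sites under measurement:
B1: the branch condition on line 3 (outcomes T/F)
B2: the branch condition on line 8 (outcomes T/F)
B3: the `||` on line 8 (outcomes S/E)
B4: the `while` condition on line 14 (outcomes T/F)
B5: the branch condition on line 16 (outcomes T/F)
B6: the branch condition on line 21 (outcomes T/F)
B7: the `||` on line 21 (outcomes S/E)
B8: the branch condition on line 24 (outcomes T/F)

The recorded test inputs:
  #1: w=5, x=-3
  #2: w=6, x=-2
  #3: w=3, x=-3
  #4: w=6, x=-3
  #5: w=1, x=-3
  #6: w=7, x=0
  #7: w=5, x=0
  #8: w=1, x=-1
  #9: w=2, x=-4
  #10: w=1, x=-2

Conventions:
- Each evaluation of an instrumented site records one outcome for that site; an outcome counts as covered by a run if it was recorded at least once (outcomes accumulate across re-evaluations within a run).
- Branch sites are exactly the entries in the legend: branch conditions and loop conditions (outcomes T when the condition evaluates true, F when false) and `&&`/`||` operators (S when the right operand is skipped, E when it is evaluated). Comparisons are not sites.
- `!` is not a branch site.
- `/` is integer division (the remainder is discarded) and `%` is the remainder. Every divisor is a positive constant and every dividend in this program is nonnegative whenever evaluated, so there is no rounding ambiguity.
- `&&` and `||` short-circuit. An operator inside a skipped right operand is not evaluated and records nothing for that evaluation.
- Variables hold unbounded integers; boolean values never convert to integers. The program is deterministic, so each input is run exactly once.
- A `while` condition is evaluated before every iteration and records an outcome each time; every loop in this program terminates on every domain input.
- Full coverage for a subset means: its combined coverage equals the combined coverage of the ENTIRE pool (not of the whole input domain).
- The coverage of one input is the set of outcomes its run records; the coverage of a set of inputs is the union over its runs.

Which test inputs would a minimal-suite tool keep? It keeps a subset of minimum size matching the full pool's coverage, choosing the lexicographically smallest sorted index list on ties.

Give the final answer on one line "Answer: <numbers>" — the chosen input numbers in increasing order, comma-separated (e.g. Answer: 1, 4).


input #1, w=5, x=-3: events B1->T, B3->S, B2->T, B4->T, B5->F, B4->T, B5->F, B4->T, B5->F, B4->T, B5->F, B4->T, B5->F, B4->F, ...; outcomes B1=T, B2=T, B3=S, B4=T, B4=F, B5=F, B6=T, B7=S
input #2, w=6, x=-2: events B1->T, B3->S, B2->T, B4->T, B5->F, B4->T, B5->F, B4->T, B5->F, B4->T, B5->F, B4->T, B5->F, B4->T, ...; outcomes B1=T, B2=T, B3=S, B4=T, B4=F, B5=F, B6=T, B7=S
input #3, w=3, x=-3: events B1->T, B3->S, B2->T, B4->T, B5->F, B4->T, B5->F, B4->T, B5->F, B4->T, B5->F, B4->T, B5->F, B4->T, ...; outcomes B1=T, B2=T, B3=S, B4=T, B4=F, B5=F, B6=T, B7=S
input #4, w=6, x=-3: events B1->T, B3->S, B2->T, B4->T, B5->F, B4->T, B5->F, B4->T, B5->F, B4->T, B5->F, B4->T, B5->F, B4->T, ...; outcomes B1=T, B2=T, B3=S, B4=T, B4=F, B5=F, B6=T, B7=S
input #5, w=1, x=-3: events B1->T, B3->S, B2->T, B4->T, B5->F, B4->T, B5->F, B4->T, B5->F, B4->T, B5->F, B4->T, B5->F, B4->T, ...; outcomes B1=T, B2=T, B3=S, B4=T, B4=F, B5=F, B6=F, B7=E, B8=F
input #6, w=7, x=0: events B1->F, B3->S, B2->T, B4->T, B5->F, B4->T, B5->F, B4->T, B5->F, B4->T, B5->F, B4->T, B5->F, B4->T, ...; outcomes B1=F, B2=T, B3=S, B4=T, B4=F, B5=F, B6=T, B7=S
input #7, w=5, x=0: events B1->F, B3->S, B2->T, B4->T, B5->F, B4->T, B5->F, B4->T, B5->F, B4->T, B5->F, B4->T, B5->F, B4->F, ...; outcomes B1=F, B2=T, B3=S, B4=T, B4=F, B5=F, B6=T, B7=S
input #8, w=1, x=-1: events B1->T, B3->S, B2->T, B4->T, B5->F, B4->T, B5->F, B4->T, B5->F, B4->T, B5->F, B4->T, B5->F, B4->T, ...; outcomes B1=T, B2=T, B3=S, B4=T, B4=F, B5=F, B6=F, B7=E, B8=F
input #9, w=2, x=-4: events B1->T, B3->E, B2->F, B4->T, B5->F, B4->T, B5->F, B4->T, B5->F, B4->T, B5->F, B4->T, B5->F, B4->T, ...; outcomes B1=T, B2=F, B3=E, B4=T, B4=F, B5=F, B6=T, B7=S
input #10, w=1, x=-2: events B1->T, B3->S, B2->T, B4->T, B5->F, B4->T, B5->F, B4->T, B5->F, B4->T, B5->F, B4->T, B5->F, B4->T, ...; outcomes B1=T, B2=T, B3=S, B4=T, B4=F, B5=F, B6=F, B7=E, B8=F
together the pool reaches 14 outcomes: B1=T, B1=F, B2=T, B2=F, B3=S, B3=E, B4=T, B4=F, B5=F, B6=T, B6=F, B7=S, B7=E, B8=F
checked all size-1 subsets: none covers 14 outcomes (max 9/14)
checked all size-2 subsets: none covers 14 outcomes (max 13/14)
the canonical winner is {5, 6, 9}: size 3, full 14-outcome coverage, earliest index list among size-3 covers
Answer: 5, 6, 9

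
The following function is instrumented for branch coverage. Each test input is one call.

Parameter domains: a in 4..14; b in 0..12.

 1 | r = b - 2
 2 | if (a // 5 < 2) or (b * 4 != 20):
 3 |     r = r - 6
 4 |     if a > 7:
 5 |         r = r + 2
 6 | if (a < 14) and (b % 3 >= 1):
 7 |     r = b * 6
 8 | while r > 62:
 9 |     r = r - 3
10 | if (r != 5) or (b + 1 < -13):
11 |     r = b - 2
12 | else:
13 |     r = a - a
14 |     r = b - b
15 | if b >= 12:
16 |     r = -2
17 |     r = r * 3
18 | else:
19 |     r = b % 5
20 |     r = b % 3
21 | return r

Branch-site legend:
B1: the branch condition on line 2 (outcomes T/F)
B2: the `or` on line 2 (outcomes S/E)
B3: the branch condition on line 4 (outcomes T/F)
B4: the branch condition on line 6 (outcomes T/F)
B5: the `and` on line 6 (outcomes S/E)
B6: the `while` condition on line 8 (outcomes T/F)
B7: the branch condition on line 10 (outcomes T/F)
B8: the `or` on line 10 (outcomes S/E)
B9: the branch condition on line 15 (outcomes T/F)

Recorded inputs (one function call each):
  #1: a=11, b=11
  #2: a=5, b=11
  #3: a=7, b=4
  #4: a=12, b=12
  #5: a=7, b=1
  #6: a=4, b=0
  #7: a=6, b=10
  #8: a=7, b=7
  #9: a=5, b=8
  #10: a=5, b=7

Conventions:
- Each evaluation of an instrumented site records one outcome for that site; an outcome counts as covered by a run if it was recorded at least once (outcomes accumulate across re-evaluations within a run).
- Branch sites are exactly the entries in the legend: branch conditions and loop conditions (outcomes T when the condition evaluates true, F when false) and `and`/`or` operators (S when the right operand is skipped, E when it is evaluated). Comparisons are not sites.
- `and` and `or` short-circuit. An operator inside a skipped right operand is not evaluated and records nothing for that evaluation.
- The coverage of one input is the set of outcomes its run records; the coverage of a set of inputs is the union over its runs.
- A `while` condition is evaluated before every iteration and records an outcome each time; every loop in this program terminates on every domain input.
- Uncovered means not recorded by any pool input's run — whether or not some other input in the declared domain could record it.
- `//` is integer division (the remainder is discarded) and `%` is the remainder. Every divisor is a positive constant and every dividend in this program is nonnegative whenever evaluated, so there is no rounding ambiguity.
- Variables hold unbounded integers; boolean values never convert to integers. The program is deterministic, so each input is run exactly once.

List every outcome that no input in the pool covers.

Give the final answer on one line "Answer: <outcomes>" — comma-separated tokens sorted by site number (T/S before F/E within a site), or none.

test 1 (a=11, b=11) fires B2->E, B1->T, B3->T, B5->E, B4->T, B6->T, B6->T, B6->F, B8->S, B7->T, B9->F; hits B1=T, B2=E, B3=T, B4=T, B5=E, B6=T, B6=F, B7=T, B8=S, B9=F
test 2 (a=5, b=11) fires B2->S, B1->T, B3->F, B5->E, B4->T, B6->T, B6->T, B6->F, B8->S, B7->T, B9->F; hits B1=T, B2=S, B3=F, B4=T, B5=E, B6=T, B6=F, B7=T, B8=S, B9=F
test 3 (a=7, b=4) fires B2->S, B1->T, B3->F, B5->E, B4->T, B6->F, B8->S, B7->T, B9->F; hits B1=T, B2=S, B3=F, B4=T, B5=E, B6=F, B7=T, B8=S, B9=F
test 4 (a=12, b=12) fires B2->E, B1->T, B3->T, B5->E, B4->F, B6->F, B8->S, B7->T, B9->T; hits B1=T, B2=E, B3=T, B4=F, B5=E, B6=F, B7=T, B8=S, B9=T
test 5 (a=7, b=1) fires B2->S, B1->T, B3->F, B5->E, B4->T, B6->F, B8->S, B7->T, B9->F; hits B1=T, B2=S, B3=F, B4=T, B5=E, B6=F, B7=T, B8=S, B9=F
test 6 (a=4, b=0) fires B2->S, B1->T, B3->F, B5->E, B4->F, B6->F, B8->S, B7->T, B9->F; hits B1=T, B2=S, B3=F, B4=F, B5=E, B6=F, B7=T, B8=S, B9=F
test 7 (a=6, b=10) fires B2->S, B1->T, B3->F, B5->E, B4->T, B6->F, B8->S, B7->T, B9->F; hits B1=T, B2=S, B3=F, B4=T, B5=E, B6=F, B7=T, B8=S, B9=F
test 8 (a=7, b=7) fires B2->S, B1->T, B3->F, B5->E, B4->T, B6->F, B8->S, B7->T, B9->F; hits B1=T, B2=S, B3=F, B4=T, B5=E, B6=F, B7=T, B8=S, B9=F
test 9 (a=5, b=8) fires B2->S, B1->T, B3->F, B5->E, B4->T, B6->F, B8->S, B7->T, B9->F; hits B1=T, B2=S, B3=F, B4=T, B5=E, B6=F, B7=T, B8=S, B9=F
test 10 (a=5, b=7) fires B2->S, B1->T, B3->F, B5->E, B4->T, B6->F, B8->S, B7->T, B9->F; hits B1=T, B2=S, B3=F, B4=T, B5=E, B6=F, B7=T, B8=S, B9=F
union over the pool: B1=T, B2=S, B2=E, B3=T, B3=F, B4=T, B4=F, B5=E, B6=T, B6=F, B7=T, B8=S, B9=T, B9=F
uncovered (4 of 18): B1=F, B5=S, B7=F, B8=E

Answer: B1=F, B5=S, B7=F, B8=E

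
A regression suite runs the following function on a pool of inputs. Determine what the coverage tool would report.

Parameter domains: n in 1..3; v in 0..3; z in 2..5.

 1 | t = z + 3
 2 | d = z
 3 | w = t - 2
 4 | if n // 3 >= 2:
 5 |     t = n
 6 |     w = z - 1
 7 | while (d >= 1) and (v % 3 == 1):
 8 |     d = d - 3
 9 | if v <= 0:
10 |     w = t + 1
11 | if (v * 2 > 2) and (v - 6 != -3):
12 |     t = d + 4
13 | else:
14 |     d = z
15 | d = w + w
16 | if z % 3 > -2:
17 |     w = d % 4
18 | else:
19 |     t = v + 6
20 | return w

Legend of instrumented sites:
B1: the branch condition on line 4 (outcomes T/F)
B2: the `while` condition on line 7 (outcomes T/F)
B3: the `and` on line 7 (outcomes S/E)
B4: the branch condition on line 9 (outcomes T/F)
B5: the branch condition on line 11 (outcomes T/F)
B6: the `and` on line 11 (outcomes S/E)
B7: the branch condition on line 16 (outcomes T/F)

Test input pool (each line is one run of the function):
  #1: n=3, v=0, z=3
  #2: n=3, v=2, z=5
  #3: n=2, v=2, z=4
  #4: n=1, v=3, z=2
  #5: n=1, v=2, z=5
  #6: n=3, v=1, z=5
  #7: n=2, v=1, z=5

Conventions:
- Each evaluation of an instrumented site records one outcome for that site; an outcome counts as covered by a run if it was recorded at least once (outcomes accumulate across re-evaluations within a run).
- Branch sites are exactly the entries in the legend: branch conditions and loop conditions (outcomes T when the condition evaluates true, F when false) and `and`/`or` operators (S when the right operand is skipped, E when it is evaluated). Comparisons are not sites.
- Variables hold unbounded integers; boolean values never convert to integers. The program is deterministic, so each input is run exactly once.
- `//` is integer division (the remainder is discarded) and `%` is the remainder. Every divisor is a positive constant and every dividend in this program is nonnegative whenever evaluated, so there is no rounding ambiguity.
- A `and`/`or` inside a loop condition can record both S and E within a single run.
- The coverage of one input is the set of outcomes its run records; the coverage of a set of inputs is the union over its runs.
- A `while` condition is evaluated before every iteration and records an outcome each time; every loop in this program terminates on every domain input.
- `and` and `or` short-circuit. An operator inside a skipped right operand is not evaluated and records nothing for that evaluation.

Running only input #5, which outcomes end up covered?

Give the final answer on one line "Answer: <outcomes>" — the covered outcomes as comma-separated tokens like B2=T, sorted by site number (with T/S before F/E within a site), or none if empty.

Simulating input #5 (n=1, v=2, z=5) step by step:
  B1->F, B3->E, B2->F, B4->F, B6->E, B5->T, B7->T
deduplicating events, the covered set is: B1=F, B2=F, B3=E, B4=F, B5=T, B6=E, B7=T

Answer: B1=F, B2=F, B3=E, B4=F, B5=T, B6=E, B7=T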